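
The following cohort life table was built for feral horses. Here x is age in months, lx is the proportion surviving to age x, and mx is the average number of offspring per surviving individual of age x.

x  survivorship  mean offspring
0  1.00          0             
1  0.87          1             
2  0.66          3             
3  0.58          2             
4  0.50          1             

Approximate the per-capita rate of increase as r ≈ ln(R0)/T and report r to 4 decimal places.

0.6589

R0 = Σ lx·mx = 0 + 0.87 + 1.98 + 1.16 + 0.5 = 4.51
Σ x·lx·mx = 10.31; T = 10.31/4.51 = 2.28603…
r ≈ ln(R0)/T = ln(4.51)/2.28603… = 0.658914… → 0.6589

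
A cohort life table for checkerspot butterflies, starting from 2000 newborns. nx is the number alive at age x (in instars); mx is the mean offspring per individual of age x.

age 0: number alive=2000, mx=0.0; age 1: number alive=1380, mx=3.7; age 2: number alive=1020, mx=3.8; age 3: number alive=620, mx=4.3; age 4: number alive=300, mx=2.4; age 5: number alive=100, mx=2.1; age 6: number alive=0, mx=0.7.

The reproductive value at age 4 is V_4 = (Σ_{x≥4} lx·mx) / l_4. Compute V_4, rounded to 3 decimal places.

lx = nx/n0 = nx/2000: 1, 0.69, 0.51, 0.31, 0.15, 0.05, 0
lx·mx for x ≥ 4: 0.36, 0.105, 0 → sum = 0.465
V_4 = 0.465 / l_4 = 0.465 / 0.15 = 3.1 → 3.100

3.100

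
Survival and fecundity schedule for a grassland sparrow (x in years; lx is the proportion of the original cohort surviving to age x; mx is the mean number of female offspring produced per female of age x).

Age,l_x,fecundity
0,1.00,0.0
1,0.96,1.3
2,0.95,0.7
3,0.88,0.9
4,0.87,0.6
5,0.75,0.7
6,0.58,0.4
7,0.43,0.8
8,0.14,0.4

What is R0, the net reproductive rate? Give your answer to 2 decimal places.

4.38

lx·mx by age: 0, 1.248, 0.665, 0.792, 0.522, 0.525, 0.232, 0.344, 0.056
R0 = Σ lx·mx = 4.384 → 4.38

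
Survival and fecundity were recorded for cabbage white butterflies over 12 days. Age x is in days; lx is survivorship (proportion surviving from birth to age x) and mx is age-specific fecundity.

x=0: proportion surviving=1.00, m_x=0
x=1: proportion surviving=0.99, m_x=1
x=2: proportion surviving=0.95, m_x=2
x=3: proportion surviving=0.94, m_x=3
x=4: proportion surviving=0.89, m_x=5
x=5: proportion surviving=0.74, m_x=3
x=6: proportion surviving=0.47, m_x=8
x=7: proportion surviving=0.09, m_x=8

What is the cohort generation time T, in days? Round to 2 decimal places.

lx·mx: 0, 0.99, 1.9, 2.82, 4.45, 2.22, 3.76, 0.72 → R0 = 16.86
x·lx·mx: 0, 0.99, 3.8, 8.46, 17.8, 11.1, 22.56, 5.04 → Σ = 69.75
T = 69.75 / 16.86 = 4.137011… → 4.14

4.14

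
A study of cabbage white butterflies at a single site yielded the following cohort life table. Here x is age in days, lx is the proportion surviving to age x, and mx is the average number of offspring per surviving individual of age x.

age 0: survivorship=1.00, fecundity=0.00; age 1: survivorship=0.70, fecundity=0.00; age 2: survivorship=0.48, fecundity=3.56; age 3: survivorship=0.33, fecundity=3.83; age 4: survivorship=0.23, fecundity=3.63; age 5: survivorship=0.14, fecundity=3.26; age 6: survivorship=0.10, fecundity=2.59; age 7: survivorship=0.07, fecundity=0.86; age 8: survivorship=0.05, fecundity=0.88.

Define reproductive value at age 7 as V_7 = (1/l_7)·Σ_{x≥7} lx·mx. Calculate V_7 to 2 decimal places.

1.49

lx·mx for x ≥ 7: 0.0602, 0.044 → sum = 0.1042
V_7 = 0.1042 / l_7 = 0.1042 / 0.07 = 1.488571… → 1.49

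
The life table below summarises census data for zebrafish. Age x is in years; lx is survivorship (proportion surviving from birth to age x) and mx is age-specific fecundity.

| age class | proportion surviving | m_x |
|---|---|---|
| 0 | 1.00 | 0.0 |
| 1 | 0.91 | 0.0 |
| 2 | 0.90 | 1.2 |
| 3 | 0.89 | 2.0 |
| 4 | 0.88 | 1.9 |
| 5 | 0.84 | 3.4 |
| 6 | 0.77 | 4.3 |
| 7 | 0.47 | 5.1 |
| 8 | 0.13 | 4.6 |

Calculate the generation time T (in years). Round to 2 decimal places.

lx·mx: 0, 0, 1.08, 1.78, 1.672, 2.856, 3.311, 2.397, 0.598 → R0 = 13.694
x·lx·mx: 0, 0, 2.16, 5.34, 6.688, 14.28, 19.866, 16.779, 4.784 → Σ = 69.897
T = 69.897 / 13.694 = 5.104206… → 5.10

5.10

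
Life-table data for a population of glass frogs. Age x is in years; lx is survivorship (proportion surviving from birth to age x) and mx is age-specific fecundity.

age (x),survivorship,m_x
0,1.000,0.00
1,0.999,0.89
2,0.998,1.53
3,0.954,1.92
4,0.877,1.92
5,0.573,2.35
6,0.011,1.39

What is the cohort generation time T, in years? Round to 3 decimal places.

lx·mx: 0, 0.88911, 1.52694, 1.83168, 1.68384, 1.34655, 0.01529 → R0 = 7.29341
x·lx·mx: 0, 0.88911, 3.05388, 5.49504, 6.73536, 6.73275, 0.09174 → Σ = 22.99788
T = 22.99788 / 7.29341 = 3.153241… → 3.153

3.153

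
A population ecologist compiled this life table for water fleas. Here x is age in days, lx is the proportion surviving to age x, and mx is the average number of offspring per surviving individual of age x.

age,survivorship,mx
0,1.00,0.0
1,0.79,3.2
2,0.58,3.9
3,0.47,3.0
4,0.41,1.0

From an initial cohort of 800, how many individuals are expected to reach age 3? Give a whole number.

Expected survivors = N0 · l_3 = 800 × 0.47 = 376 → 376

376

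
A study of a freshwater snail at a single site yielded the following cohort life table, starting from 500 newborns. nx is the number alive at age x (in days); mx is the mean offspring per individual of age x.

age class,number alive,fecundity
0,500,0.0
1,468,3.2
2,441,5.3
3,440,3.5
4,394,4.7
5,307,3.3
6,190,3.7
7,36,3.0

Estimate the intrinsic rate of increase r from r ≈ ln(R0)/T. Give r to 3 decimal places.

lx = nx/n0 = nx/500: 1, 0.936, 0.882, 0.88, 0.788, 0.614, 0.38, 0.072
R0 = Σ lx·mx = 0 + 2.9952 + 4.6746 + 3.08 + 3.7036 + 2.0262 + 1.406 + 0.216 = 18.1016
Σ x·lx·mx = 56.4778; T = 56.4778/18.1016 = 3.12004…
r ≈ ln(R0)/T = ln(18.1016)/3.12004… = 0.92819… → 0.928

0.928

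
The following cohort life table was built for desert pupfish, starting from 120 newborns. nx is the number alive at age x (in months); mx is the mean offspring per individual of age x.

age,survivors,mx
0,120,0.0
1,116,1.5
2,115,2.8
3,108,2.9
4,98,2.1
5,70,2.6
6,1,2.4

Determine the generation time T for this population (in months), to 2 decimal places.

2.92

lx = nx/n0 = nx/120: 1, 0.96667…, 0.95833…, 0.9, 0.81667…, 0.58333…, 0.00833…
lx·mx: 0, 1.45…, 2.683333…, 2.61, 1.715…, 1.516667…, 0.02… → R0 = 9.995…
x·lx·mx: 0, 1.45…, 5.366667…, 7.83, 6.86…, 7.583333…, 0.12… → Σ = 29.21…
T = 29.21… / 9.995… = 2.922461… → 2.92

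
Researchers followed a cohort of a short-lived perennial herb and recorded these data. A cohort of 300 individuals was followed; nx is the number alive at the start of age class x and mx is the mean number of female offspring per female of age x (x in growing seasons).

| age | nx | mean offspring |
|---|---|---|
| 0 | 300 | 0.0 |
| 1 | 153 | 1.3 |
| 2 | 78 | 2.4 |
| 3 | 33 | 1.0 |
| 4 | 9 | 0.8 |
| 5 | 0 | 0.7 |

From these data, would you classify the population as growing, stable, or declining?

lx = nx/n0 = nx/300: 1, 0.51, 0.26, 0.11, 0.03, 0
R0 = Σ lx·mx = 0 + 0.663 + 0.624 + 0.11 + 0.024 + 0 = 1.421
R0 > 1, so the population is growing.

growing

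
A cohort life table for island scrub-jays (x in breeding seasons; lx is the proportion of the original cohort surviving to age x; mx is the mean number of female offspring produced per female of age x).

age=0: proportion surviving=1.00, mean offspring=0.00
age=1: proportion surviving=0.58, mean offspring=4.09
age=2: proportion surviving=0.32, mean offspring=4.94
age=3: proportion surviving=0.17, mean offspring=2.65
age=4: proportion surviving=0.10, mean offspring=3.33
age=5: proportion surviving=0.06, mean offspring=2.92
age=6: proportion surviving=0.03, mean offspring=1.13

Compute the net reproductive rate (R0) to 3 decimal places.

lx·mx by age: 0, 2.3722, 1.5808, 0.4505, 0.333, 0.1752, 0.0339
R0 = Σ lx·mx = 4.9456 → 4.946

4.946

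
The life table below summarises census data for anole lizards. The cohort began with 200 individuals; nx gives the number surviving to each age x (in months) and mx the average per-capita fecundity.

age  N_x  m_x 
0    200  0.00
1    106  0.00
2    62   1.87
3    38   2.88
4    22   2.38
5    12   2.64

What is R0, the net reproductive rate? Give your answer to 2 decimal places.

lx = nx/n0 = nx/200: 1, 0.53, 0.31, 0.19, 0.11, 0.06
lx·mx by age: 0, 0, 0.5797, 0.5472, 0.2618, 0.1584
R0 = Σ lx·mx = 1.5471 → 1.55

1.55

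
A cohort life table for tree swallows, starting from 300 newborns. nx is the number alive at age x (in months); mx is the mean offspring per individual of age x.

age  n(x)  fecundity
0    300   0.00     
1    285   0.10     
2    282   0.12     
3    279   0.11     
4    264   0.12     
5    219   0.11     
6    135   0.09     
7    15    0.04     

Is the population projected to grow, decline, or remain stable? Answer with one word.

lx = nx/n0 = nx/300: 1, 0.95, 0.94, 0.93, 0.88, 0.73, 0.45, 0.05
R0 = Σ lx·mx = 0 + 0.095 + 0.1128 + 0.1023 + 0.1056 + 0.0803 + 0.0405 + 0.002 = 0.5385
R0 < 1, so the population is declining.

declining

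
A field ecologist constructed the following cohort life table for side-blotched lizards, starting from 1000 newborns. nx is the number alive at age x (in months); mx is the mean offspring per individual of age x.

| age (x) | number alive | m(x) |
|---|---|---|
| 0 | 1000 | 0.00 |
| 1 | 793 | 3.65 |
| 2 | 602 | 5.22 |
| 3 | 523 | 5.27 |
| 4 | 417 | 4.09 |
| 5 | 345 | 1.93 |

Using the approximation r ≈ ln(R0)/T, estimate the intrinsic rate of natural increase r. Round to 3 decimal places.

lx = nx/n0 = nx/1000: 1, 0.793, 0.602, 0.523, 0.417, 0.345
R0 = Σ lx·mx = 0 + 2.89445 + 3.14244 + 2.75621 + 1.70553 + 0.66585 = 11.16448
Σ x·lx·mx = 27.59933; T = 27.59933/11.16448 = 2.47207…
r ≈ ln(R0)/T = ln(11.16448)/2.47207… = 0.976… → 0.976

0.976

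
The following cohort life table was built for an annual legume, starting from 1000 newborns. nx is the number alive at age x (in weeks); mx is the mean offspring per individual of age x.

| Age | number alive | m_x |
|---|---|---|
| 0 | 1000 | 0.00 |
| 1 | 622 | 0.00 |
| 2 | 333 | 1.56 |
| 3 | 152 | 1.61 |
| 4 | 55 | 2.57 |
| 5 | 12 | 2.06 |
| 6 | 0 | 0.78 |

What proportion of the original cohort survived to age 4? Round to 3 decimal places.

l_4 = n_4/n_0 = 55/1000 = 0.055 → 0.055

0.055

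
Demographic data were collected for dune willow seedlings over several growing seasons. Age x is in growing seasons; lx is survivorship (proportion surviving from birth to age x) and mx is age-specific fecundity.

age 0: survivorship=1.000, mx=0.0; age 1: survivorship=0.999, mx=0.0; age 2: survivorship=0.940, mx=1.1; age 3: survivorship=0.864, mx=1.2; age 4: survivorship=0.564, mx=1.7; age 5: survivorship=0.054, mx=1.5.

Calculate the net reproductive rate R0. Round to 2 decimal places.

3.11

lx·mx by age: 0, 0, 1.034, 1.0368, 0.9588, 0.081
R0 = Σ lx·mx = 3.1106 → 3.11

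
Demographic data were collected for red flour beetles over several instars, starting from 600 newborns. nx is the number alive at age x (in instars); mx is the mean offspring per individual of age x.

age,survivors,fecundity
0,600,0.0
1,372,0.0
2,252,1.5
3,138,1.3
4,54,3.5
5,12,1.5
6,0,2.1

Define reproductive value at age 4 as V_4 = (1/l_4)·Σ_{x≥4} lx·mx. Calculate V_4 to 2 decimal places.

lx = nx/n0 = nx/600: 1, 0.62, 0.42, 0.23, 0.09, 0.02, 0
lx·mx for x ≥ 4: 0.315, 0.03, 0 → sum = 0.345
V_4 = 0.345 / l_4 = 0.345 / 0.09 = 3.833333… → 3.83

3.83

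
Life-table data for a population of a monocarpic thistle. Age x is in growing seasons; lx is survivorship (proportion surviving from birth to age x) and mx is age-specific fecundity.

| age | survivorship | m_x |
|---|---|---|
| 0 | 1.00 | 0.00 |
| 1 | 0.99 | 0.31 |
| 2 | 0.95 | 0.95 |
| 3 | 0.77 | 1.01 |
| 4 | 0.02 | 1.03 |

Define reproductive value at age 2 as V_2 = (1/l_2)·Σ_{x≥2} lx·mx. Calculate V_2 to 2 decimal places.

1.79

lx·mx for x ≥ 2: 0.9025, 0.7777, 0.0206 → sum = 1.7008
V_2 = 1.7008 / l_2 = 1.7008 / 0.95 = 1.790316… → 1.79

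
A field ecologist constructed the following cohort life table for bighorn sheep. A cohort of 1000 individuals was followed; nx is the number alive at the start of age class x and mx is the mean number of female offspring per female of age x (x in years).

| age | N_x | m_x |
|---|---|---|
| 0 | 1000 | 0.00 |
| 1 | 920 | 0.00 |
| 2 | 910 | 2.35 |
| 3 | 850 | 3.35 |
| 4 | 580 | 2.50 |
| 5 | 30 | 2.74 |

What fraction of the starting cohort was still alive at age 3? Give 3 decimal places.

l_3 = n_3/n_0 = 850/1000 = 0.85 → 0.850

0.850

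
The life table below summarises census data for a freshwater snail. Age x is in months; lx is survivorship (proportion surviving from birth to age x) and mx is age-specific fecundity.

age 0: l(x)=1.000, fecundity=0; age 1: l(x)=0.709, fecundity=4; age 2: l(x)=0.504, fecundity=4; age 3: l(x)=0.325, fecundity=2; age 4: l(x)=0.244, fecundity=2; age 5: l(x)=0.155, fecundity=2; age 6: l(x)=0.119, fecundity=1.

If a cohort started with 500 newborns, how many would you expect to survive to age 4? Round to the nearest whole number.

122

Expected survivors = N0 · l_4 = 500 × 0.244 = 122 → 122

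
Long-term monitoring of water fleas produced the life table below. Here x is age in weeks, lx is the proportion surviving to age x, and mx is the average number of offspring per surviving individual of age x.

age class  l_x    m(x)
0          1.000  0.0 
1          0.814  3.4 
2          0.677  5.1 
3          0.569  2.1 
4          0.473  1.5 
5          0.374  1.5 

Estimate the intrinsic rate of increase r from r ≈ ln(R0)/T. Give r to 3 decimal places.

0.993

R0 = Σ lx·mx = 0 + 2.7676 + 3.4527 + 1.1949 + 0.7095 + 0.561 = 8.6857
Σ x·lx·mx = 18.9007; T = 18.9007/8.6857 = 2.17607…
r ≈ ln(R0)/T = ln(8.6857)/2.17607… = 0.99339… → 0.993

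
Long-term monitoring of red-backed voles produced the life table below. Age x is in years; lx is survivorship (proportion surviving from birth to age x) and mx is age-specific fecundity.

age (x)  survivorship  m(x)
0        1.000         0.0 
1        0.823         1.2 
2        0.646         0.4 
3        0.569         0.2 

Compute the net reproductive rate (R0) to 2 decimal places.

lx·mx by age: 0, 0.9876, 0.2584, 0.1138
R0 = Σ lx·mx = 1.3598 → 1.36

1.36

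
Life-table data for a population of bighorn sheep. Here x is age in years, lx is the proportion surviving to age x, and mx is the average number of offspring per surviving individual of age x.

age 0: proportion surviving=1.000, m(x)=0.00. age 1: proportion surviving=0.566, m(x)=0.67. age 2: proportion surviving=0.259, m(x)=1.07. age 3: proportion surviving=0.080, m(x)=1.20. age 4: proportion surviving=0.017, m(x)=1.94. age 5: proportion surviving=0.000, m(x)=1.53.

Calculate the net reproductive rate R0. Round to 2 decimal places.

lx·mx by age: 0, 0.37922, 0.27713, 0.096, 0.03298, 0
R0 = Σ lx·mx = 0.78533 → 0.79

0.79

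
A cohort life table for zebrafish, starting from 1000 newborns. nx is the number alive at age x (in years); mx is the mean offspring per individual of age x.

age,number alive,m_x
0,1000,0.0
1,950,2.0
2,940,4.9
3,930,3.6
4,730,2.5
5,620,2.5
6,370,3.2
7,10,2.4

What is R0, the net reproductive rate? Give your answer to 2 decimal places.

lx = nx/n0 = nx/1000: 1, 0.95, 0.94, 0.93, 0.73, 0.62, 0.37, 0.01
lx·mx by age: 0, 1.9, 4.606, 3.348, 1.825, 1.55, 1.184, 0.024
R0 = Σ lx·mx = 14.437 → 14.44

14.44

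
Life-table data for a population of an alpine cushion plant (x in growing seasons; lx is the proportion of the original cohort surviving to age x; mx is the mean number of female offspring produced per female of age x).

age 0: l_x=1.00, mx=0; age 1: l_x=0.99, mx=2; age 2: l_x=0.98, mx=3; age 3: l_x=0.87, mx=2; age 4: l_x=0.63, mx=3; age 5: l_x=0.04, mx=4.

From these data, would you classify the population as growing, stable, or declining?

growing

R0 = Σ lx·mx = 0 + 1.98 + 2.94 + 1.74 + 1.89 + 0.16 = 8.71
R0 > 1, so the population is growing.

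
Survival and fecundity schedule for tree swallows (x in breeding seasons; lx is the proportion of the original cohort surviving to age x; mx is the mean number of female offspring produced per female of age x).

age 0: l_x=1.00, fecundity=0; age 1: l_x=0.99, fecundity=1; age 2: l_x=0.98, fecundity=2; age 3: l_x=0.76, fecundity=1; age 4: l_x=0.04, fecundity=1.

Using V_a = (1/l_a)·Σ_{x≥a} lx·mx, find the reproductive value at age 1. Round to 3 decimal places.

lx·mx for x ≥ 1: 0.99, 1.96, 0.76, 0.04 → sum = 3.75
V_1 = 3.75 / l_1 = 3.75 / 0.99 = 3.787879… → 3.788

3.788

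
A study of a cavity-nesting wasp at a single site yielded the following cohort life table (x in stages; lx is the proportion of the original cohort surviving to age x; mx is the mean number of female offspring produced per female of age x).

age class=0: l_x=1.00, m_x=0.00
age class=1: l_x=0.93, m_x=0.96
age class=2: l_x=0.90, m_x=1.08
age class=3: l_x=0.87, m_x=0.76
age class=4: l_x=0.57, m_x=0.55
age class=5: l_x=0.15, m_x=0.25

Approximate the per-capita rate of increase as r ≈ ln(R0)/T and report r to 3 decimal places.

0.486

R0 = Σ lx·mx = 0 + 0.8928 + 0.972 + 0.6612 + 0.3135 + 0.0375 = 2.877
Σ x·lx·mx = 6.2619; T = 6.2619/2.877 = 2.17654…
r ≈ ln(R0)/T = ln(2.877)/2.17654… = 0.48552… → 0.486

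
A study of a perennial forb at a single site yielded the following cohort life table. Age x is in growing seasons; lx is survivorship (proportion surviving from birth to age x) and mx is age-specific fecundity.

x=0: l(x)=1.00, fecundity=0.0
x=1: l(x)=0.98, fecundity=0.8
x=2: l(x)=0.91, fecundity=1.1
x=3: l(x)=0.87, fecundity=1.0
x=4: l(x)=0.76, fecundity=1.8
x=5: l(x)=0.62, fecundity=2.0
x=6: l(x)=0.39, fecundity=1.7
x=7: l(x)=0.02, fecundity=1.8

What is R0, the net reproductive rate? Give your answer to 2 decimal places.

5.96

lx·mx by age: 0, 0.784, 1.001, 0.87, 1.368, 1.24, 0.663, 0.036
R0 = Σ lx·mx = 5.962 → 5.96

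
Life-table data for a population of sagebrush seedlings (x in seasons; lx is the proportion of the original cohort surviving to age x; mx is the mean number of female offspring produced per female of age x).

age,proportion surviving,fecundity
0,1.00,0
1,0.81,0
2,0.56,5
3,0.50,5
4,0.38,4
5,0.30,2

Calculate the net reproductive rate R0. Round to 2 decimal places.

7.42

lx·mx by age: 0, 0, 2.8, 2.5, 1.52, 0.6
R0 = Σ lx·mx = 7.42 → 7.42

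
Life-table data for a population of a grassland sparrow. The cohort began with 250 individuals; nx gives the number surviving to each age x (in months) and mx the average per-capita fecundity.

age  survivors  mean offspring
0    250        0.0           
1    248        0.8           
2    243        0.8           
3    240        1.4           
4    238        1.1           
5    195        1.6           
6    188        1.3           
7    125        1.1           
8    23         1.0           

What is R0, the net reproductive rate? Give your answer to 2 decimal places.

6.83

lx = nx/n0 = nx/250: 1, 0.992, 0.972, 0.96, 0.952, 0.78, 0.752, 0.5, 0.092
lx·mx by age: 0, 0.7936, 0.7776, 1.344, 1.0472, 1.248, 0.9776, 0.55, 0.092
R0 = Σ lx·mx = 6.83 → 6.83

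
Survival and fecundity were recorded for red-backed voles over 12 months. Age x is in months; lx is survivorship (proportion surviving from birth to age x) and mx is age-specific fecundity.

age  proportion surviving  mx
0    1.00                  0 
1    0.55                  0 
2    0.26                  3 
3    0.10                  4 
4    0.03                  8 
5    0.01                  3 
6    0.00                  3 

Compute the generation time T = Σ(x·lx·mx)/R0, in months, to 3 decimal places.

lx·mx: 0, 0, 0.78, 0.4, 0.24, 0.03, 0 → R0 = 1.45
x·lx·mx: 0, 0, 1.56, 1.2, 0.96, 0.15, 0 → Σ = 3.87
T = 3.87 / 1.45 = 2.668966… → 2.669

2.669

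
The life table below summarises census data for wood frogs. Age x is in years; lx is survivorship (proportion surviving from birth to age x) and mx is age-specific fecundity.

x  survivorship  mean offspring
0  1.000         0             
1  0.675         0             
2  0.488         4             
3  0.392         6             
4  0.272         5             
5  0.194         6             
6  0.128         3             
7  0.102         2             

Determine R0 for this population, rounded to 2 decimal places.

7.42

lx·mx by age: 0, 0, 1.952, 2.352, 1.36, 1.164, 0.384, 0.204
R0 = Σ lx·mx = 7.416 → 7.42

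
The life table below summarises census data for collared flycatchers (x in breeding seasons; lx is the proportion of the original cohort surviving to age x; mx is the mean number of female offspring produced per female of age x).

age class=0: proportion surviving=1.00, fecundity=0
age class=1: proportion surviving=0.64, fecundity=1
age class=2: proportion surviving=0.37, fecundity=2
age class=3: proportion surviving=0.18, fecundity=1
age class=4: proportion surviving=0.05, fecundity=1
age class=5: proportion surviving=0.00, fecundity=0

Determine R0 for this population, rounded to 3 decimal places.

1.610

lx·mx by age: 0, 0.64, 0.74, 0.18, 0.05, 0
R0 = Σ lx·mx = 1.61 → 1.610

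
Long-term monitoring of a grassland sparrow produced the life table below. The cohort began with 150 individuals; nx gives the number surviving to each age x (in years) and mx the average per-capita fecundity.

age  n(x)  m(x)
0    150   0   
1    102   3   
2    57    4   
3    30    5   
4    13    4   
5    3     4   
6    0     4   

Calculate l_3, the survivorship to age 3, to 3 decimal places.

l_3 = n_3/n_0 = 30/150 = 0.2 → 0.200

0.200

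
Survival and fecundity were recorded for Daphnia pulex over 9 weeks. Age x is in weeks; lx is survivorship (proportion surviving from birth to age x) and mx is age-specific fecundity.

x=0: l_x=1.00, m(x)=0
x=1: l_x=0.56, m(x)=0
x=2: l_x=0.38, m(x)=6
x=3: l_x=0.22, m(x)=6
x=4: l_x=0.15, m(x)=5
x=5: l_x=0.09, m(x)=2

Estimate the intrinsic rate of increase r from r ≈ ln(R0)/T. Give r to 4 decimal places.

R0 = Σ lx·mx = 0 + 0 + 2.28 + 1.32 + 0.75 + 0.18 = 4.53
Σ x·lx·mx = 12.42; T = 12.42/4.53 = 2.74172…
r ≈ ln(R0)/T = ln(4.53)/2.74172… = 0.551012… → 0.5510

0.5510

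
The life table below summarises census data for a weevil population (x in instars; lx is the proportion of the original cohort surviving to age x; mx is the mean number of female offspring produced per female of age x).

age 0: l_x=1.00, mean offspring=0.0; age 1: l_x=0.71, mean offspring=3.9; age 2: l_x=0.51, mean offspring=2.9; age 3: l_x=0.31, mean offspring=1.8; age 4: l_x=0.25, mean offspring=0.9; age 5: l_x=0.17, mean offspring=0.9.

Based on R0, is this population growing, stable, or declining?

R0 = Σ lx·mx = 0 + 2.769 + 1.479 + 0.558 + 0.225 + 0.153 = 5.184
R0 > 1, so the population is growing.

growing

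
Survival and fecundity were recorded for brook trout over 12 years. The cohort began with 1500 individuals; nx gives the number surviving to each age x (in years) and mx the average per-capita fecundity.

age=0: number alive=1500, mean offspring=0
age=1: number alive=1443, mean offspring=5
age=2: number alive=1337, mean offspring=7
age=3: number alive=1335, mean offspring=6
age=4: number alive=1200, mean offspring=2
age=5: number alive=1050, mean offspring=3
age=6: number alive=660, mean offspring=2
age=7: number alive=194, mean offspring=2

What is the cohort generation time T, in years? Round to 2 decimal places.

2.70

lx = nx/n0 = nx/1500: 1, 0.962, 0.89133…, 0.89, 0.8, 0.7, 0.44, 0.12933…
lx·mx: 0, 4.81, 6.239333…, 5.34, 1.6, 2.1, 0.88, 0.258667… → R0 = 21.228…
x·lx·mx: 0, 4.81, 12.478667…, 16.02, 6.4, 10.5, 5.28, 1.810667… → Σ = 57.299333…
T = 57.299333… / 21.228… = 2.699234… → 2.70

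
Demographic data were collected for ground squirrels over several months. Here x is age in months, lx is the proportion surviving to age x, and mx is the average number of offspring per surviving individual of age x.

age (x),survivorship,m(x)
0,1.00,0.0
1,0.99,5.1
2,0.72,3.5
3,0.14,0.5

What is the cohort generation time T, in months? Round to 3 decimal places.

lx·mx: 0, 5.049, 2.52, 0.07 → R0 = 7.639
x·lx·mx: 0, 5.049, 5.04, 0.21 → Σ = 10.299
T = 10.299 / 7.639 = 1.348213… → 1.348

1.348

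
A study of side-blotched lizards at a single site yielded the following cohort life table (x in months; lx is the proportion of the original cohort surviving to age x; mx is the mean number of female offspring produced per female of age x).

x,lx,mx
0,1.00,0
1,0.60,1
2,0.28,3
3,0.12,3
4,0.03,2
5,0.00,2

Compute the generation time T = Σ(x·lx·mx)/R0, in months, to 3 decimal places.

lx·mx: 0, 0.6, 0.84, 0.36, 0.06, 0 → R0 = 1.86
x·lx·mx: 0, 0.6, 1.68, 1.08, 0.24, 0 → Σ = 3.6
T = 3.6 / 1.86 = 1.935484… → 1.935

1.935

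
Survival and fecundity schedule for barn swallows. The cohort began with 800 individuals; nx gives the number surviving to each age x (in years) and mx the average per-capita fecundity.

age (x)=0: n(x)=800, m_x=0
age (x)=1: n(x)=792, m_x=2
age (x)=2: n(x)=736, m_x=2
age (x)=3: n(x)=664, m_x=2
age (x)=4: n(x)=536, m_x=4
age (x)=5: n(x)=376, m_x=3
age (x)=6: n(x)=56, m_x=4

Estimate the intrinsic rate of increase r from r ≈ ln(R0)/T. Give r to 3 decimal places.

lx = nx/n0 = nx/800: 1, 0.99, 0.92, 0.83, 0.67, 0.47, 0.07
R0 = Σ lx·mx = 0 + 1.98 + 1.84 + 1.66 + 2.68 + 1.41 + 0.28 = 9.85
Σ x·lx·mx = 30.09; T = 30.09/9.85 = 3.05482…
r ≈ ln(R0)/T = ln(9.85)/3.05482… = 0.74881… → 0.749

0.749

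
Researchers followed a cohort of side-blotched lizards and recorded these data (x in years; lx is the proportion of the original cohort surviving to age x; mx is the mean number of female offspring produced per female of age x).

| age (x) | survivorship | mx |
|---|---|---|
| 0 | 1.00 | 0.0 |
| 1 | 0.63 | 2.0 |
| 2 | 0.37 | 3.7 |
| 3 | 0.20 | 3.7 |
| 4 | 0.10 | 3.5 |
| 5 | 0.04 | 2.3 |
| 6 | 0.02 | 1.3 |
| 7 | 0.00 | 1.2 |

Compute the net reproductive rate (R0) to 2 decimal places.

3.84

lx·mx by age: 0, 1.26, 1.369, 0.74, 0.35, 0.092, 0.026, 0
R0 = Σ lx·mx = 3.837 → 3.84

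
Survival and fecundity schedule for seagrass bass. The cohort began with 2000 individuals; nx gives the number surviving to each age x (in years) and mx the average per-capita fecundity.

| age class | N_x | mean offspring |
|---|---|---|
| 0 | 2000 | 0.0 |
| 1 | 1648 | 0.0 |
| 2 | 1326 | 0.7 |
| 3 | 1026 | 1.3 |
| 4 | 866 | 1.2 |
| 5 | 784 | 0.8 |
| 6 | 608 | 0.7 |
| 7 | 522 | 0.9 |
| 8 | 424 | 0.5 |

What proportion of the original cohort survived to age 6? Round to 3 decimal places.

l_6 = n_6/n_0 = 608/2000 = 0.304 → 0.304

0.304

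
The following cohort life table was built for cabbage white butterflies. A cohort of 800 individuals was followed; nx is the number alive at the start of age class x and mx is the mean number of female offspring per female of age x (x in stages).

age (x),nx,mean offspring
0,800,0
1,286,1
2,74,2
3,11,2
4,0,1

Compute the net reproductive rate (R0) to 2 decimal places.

0.57

lx = nx/n0 = nx/800: 1, 0.3575, 0.0925, 0.01375, 0
lx·mx by age: 0, 0.3575, 0.185, 0.0275, 0
R0 = Σ lx·mx = 0.57 → 0.57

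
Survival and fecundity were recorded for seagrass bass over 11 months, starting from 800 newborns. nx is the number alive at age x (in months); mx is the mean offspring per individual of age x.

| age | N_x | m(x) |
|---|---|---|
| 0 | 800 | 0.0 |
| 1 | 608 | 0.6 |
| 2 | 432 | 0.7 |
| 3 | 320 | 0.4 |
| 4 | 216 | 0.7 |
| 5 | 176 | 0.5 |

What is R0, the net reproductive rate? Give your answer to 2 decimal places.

lx = nx/n0 = nx/800: 1, 0.76, 0.54, 0.4, 0.27, 0.22
lx·mx by age: 0, 0.456, 0.378, 0.16, 0.189, 0.11
R0 = Σ lx·mx = 1.293 → 1.29

1.29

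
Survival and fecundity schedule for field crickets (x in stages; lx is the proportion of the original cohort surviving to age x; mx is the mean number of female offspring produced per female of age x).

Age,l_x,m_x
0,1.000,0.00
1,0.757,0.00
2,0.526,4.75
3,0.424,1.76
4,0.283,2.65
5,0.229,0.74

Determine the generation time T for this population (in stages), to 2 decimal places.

2.66

lx·mx: 0, 0, 2.4985, 0.74624, 0.74995, 0.16946 → R0 = 4.16415
x·lx·mx: 0, 0, 4.997, 2.23872, 2.9998, 0.8473 → Σ = 11.08282
T = 11.08282 / 4.16415 = 2.661484… → 2.66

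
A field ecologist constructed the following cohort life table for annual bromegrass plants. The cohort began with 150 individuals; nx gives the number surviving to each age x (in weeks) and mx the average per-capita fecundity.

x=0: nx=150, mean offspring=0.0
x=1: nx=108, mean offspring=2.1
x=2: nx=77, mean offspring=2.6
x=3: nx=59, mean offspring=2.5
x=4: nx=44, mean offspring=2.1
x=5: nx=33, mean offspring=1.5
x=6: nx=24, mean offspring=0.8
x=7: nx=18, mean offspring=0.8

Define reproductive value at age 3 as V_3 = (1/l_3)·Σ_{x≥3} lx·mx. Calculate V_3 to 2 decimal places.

lx = nx/n0 = nx/150: 1, 0.72, 0.51333…, 0.39333…, 0.29333…, 0.22, 0.16, 0.12
lx·mx for x ≥ 3: 0.983333…, 0.616…, 0.33, 0.128, 0.096 → sum = 2.153333…
V_3 = 2.153333… / l_3 = 2.153333… / 0.393333… = 5.474576… → 5.47

5.47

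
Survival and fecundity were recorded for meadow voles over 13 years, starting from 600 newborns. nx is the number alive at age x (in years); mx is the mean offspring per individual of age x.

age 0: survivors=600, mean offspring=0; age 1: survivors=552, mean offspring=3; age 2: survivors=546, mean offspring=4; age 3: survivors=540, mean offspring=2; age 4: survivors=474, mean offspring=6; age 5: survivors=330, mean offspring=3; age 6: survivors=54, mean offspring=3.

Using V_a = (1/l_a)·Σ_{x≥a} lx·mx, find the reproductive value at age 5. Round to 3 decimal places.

lx = nx/n0 = nx/600: 1, 0.92, 0.91, 0.9, 0.79, 0.55, 0.09
lx·mx for x ≥ 5: 1.65, 0.27 → sum = 1.92
V_5 = 1.92 / l_5 = 1.92 / 0.55 = 3.490909… → 3.491

3.491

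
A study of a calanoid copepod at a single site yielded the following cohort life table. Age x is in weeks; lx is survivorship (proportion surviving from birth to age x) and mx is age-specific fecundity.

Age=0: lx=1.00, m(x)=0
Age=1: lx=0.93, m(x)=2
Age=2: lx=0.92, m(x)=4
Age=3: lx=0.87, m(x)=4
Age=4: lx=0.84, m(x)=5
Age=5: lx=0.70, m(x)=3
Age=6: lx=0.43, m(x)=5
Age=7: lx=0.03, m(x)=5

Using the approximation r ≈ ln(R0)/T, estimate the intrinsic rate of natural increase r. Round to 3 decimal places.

R0 = Σ lx·mx = 0 + 1.86 + 3.68 + 3.48 + 4.2 + 2.1 + 2.15 + 0.15 = 17.62
Σ x·lx·mx = 60.91; T = 60.91/17.62 = 3.45687…
r ≈ ln(R0)/T = ln(17.62)/3.45687… = 0.82995… → 0.830

0.830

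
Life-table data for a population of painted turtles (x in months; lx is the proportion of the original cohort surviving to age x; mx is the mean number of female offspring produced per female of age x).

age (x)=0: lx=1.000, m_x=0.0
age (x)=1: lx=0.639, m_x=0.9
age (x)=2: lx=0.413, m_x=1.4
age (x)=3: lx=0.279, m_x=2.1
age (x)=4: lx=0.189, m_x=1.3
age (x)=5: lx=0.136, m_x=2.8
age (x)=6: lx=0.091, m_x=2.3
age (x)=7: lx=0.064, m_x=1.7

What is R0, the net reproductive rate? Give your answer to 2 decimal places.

2.68

lx·mx by age: 0, 0.5751, 0.5782, 0.5859, 0.2457, 0.3808, 0.2093, 0.1088
R0 = Σ lx·mx = 2.6838 → 2.68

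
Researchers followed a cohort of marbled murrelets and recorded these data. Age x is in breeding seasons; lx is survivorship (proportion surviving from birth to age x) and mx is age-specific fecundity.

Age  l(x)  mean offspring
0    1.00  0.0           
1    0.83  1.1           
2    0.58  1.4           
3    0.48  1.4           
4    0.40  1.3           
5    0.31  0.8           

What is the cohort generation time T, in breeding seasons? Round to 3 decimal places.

2.488

lx·mx: 0, 0.913, 0.812, 0.672, 0.52, 0.248 → R0 = 3.165
x·lx·mx: 0, 0.913, 1.624, 2.016, 2.08, 1.24 → Σ = 7.873
T = 7.873 / 3.165 = 2.48752… → 2.488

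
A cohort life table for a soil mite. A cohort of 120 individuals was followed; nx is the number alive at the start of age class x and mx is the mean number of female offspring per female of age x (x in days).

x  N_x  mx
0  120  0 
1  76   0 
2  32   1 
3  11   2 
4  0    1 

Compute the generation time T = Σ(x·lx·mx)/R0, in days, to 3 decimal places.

2.407

lx = nx/n0 = nx/120: 1, 0.63333…, 0.26667…, 0.09167…, 0
lx·mx: 0, 0, 0.266667…, 0.183333…, 0 → R0 = 0.45…
x·lx·mx: 0, 0, 0.533333…, 0.55…, 0 → Σ = 1.083333…
T = 1.083333… / 0.45… = 2.407407… → 2.407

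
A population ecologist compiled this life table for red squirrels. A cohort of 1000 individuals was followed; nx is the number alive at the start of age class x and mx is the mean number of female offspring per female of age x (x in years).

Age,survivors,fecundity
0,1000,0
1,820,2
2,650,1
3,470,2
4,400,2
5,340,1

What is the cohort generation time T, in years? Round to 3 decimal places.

lx = nx/n0 = nx/1000: 1, 0.82, 0.65, 0.47, 0.4, 0.34
lx·mx: 0, 1.64, 0.65, 0.94, 0.8, 0.34 → R0 = 4.37
x·lx·mx: 0, 1.64, 1.3, 2.82, 3.2, 1.7 → Σ = 10.66
T = 10.66 / 4.37 = 2.439359… → 2.439

2.439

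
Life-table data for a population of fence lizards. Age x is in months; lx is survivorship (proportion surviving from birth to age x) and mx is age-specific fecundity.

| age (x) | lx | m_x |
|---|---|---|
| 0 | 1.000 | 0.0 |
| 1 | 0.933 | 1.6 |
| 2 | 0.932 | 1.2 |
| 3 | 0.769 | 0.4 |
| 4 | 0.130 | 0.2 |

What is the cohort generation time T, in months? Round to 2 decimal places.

1.62

lx·mx: 0, 1.4928, 1.1184, 0.3076, 0.026 → R0 = 2.9448
x·lx·mx: 0, 1.4928, 2.2368, 0.9228, 0.104 → Σ = 4.7564
T = 4.7564 / 2.9448 = 1.615186… → 1.62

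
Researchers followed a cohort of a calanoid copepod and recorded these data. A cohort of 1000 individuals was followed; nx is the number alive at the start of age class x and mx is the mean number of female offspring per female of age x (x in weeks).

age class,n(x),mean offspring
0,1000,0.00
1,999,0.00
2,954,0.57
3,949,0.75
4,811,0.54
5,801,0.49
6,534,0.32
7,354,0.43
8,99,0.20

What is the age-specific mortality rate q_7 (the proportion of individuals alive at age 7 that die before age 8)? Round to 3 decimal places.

lx = nx/n0 = nx/1000: 1, 0.999, 0.954, 0.949, 0.811, 0.801, 0.534, 0.354, 0.099
q_7 = (l_7 − l_8) / l_7 = (0.354 − 0.099) / 0.354
     = 0.255 / 0.354 = 0.720339… → 0.720

0.720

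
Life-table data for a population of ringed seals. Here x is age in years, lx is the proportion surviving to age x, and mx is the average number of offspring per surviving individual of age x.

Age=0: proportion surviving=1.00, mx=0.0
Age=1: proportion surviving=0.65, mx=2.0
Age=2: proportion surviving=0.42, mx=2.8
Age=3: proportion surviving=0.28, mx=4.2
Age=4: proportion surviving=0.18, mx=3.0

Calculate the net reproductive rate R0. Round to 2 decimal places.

lx·mx by age: 0, 1.3, 1.176, 1.176, 0.54
R0 = Σ lx·mx = 4.192 → 4.19

4.19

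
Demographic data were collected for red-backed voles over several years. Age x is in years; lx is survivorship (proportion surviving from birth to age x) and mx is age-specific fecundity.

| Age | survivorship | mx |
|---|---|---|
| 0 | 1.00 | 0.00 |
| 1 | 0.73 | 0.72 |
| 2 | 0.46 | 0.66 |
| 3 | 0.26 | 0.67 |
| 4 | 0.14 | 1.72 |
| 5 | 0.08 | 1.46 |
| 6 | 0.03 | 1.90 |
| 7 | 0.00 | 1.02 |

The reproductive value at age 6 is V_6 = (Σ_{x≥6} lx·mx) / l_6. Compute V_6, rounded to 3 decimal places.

lx·mx for x ≥ 6: 0.057, 0 → sum = 0.057
V_6 = 0.057 / l_6 = 0.057 / 0.03 = 1.9 → 1.900

1.900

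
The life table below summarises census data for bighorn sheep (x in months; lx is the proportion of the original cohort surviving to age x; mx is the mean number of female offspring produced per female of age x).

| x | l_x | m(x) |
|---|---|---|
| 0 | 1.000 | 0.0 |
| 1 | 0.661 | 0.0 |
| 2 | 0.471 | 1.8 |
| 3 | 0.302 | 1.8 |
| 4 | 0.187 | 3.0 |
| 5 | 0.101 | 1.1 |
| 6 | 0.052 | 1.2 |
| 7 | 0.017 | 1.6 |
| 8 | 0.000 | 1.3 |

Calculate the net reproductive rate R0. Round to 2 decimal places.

lx·mx by age: 0, 0, 0.8478, 0.5436, 0.561, 0.1111, 0.0624, 0.0272, 0
R0 = Σ lx·mx = 2.1531 → 2.15

2.15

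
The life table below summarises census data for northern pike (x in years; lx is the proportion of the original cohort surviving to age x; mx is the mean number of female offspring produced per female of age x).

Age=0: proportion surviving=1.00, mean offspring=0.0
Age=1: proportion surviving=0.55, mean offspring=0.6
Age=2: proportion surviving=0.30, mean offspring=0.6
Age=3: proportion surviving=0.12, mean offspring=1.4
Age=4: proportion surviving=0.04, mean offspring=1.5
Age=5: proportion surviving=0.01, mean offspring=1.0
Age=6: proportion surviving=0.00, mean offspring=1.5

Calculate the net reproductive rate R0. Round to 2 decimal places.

lx·mx by age: 0, 0.33, 0.18, 0.168, 0.06, 0.01, 0
R0 = Σ lx·mx = 0.748 → 0.75

0.75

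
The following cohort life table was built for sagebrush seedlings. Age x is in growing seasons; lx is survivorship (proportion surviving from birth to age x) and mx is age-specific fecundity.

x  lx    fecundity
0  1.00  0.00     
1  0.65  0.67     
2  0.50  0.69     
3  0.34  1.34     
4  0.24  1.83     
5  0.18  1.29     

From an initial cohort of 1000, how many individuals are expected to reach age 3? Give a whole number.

Expected survivors = N0 · l_3 = 1000 × 0.34 = 340 → 340

340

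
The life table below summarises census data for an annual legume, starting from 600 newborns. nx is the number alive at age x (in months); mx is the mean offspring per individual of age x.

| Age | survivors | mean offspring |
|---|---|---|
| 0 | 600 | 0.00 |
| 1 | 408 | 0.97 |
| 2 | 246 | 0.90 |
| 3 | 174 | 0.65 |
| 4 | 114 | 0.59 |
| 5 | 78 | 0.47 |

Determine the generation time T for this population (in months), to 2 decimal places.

1.95

lx = nx/n0 = nx/600: 1, 0.68, 0.41, 0.29, 0.19, 0.13
lx·mx: 0, 0.6596, 0.369, 0.1885, 0.1121, 0.0611 → R0 = 1.3903
x·lx·mx: 0, 0.6596, 0.738, 0.5655, 0.4484, 0.3055 → Σ = 2.717
T = 2.717 / 1.3903 = 1.954254… → 1.95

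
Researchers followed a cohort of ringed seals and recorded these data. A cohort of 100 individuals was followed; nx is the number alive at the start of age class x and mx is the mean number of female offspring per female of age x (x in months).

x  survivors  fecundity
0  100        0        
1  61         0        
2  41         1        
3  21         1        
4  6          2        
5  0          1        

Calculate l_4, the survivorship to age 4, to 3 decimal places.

0.060

l_4 = n_4/n_0 = 6/100 = 0.06 → 0.060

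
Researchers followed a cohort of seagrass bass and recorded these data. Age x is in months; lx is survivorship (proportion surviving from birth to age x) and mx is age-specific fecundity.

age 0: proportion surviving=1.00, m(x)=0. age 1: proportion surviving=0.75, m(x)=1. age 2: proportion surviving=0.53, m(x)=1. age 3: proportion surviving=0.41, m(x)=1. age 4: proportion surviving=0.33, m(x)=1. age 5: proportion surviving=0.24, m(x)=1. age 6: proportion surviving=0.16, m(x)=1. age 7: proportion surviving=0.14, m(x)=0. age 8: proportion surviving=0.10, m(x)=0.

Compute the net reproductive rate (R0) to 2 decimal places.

lx·mx by age: 0, 0.75, 0.53, 0.41, 0.33, 0.24, 0.16, 0, 0
R0 = Σ lx·mx = 2.42 → 2.42

2.42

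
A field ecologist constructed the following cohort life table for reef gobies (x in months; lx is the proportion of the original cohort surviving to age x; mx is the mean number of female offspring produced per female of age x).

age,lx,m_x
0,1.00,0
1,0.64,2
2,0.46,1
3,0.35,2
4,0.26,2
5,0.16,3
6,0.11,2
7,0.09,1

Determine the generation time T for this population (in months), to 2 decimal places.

2.86

lx·mx: 0, 1.28, 0.46, 0.7, 0.52, 0.48, 0.22, 0.09 → R0 = 3.75
x·lx·mx: 0, 1.28, 0.92, 2.1, 2.08, 2.4, 1.32, 0.63 → Σ = 10.73
T = 10.73 / 3.75 = 2.861333… → 2.86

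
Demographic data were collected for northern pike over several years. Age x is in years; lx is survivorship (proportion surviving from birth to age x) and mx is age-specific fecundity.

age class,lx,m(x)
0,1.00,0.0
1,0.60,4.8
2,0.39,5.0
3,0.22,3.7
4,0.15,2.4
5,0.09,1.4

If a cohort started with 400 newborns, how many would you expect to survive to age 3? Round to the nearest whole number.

88

Expected survivors = N0 · l_3 = 400 × 0.22 = 88 → 88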